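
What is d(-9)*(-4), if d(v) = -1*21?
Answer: 84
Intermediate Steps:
d(v) = -21
d(-9)*(-4) = -21*(-4) = 84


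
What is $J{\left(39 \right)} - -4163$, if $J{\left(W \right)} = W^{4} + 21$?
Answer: $2317625$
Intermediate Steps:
$J{\left(W \right)} = 21 + W^{4}$
$J{\left(39 \right)} - -4163 = \left(21 + 39^{4}\right) - -4163 = \left(21 + 2313441\right) + 4163 = 2313462 + 4163 = 2317625$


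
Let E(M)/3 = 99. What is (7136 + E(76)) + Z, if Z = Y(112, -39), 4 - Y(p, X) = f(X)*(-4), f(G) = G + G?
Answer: 7125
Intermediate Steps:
E(M) = 297 (E(M) = 3*99 = 297)
f(G) = 2*G
Y(p, X) = 4 + 8*X (Y(p, X) = 4 - 2*X*(-4) = 4 - (-8)*X = 4 + 8*X)
Z = -308 (Z = 4 + 8*(-39) = 4 - 312 = -308)
(7136 + E(76)) + Z = (7136 + 297) - 308 = 7433 - 308 = 7125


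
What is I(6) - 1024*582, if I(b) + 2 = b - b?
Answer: -595970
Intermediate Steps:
I(b) = -2 (I(b) = -2 + (b - b) = -2 + 0 = -2)
I(6) - 1024*582 = -2 - 1024*582 = -2 - 595968 = -595970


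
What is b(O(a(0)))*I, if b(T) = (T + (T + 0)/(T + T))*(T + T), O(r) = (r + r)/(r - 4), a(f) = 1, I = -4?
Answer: -8/9 ≈ -0.88889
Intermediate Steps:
O(r) = 2*r/(-4 + r) (O(r) = (2*r)/(-4 + r) = 2*r/(-4 + r))
b(T) = 2*T*(½ + T) (b(T) = (T + T/((2*T)))*(2*T) = (T + T*(1/(2*T)))*(2*T) = (T + ½)*(2*T) = (½ + T)*(2*T) = 2*T*(½ + T))
b(O(a(0)))*I = ((2*1/(-4 + 1))*(1 + 2*(2*1/(-4 + 1))))*(-4) = ((2*1/(-3))*(1 + 2*(2*1/(-3))))*(-4) = ((2*1*(-⅓))*(1 + 2*(2*1*(-⅓))))*(-4) = -2*(1 + 2*(-⅔))/3*(-4) = -2*(1 - 4/3)/3*(-4) = -⅔*(-⅓)*(-4) = (2/9)*(-4) = -8/9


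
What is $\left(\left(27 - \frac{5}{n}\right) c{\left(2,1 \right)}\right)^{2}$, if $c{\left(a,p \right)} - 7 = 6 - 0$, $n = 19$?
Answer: $\frac{43612816}{361} \approx 1.2081 \cdot 10^{5}$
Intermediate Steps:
$c{\left(a,p \right)} = 13$ ($c{\left(a,p \right)} = 7 + \left(6 - 0\right) = 7 + \left(6 + 0\right) = 7 + 6 = 13$)
$\left(\left(27 - \frac{5}{n}\right) c{\left(2,1 \right)}\right)^{2} = \left(\left(27 - \frac{5}{19}\right) 13\right)^{2} = \left(\frac{508}{19} \cdot 13\right)^{2} = \left(\frac{6604}{19}\right)^{2} = \frac{43612816}{361}$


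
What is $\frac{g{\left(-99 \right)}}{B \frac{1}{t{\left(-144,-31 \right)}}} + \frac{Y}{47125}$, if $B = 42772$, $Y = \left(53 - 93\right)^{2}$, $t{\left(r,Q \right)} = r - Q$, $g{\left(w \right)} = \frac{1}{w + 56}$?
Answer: $\frac{117921549}{3466884460} \approx 0.034014$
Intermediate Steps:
$g{\left(w \right)} = \frac{1}{56 + w}$
$Y = 1600$ ($Y = \left(-40\right)^{2} = 1600$)
$\frac{g{\left(-99 \right)}}{B \frac{1}{t{\left(-144,-31 \right)}}} + \frac{Y}{47125} = \frac{1}{\left(56 - 99\right) \frac{42772}{-144 - -31}} + \frac{1600}{47125} = \frac{1}{\left(-43\right) \frac{42772}{-144 + 31}} + 1600 \cdot \frac{1}{47125} = - \frac{1}{43 \frac{42772}{-113}} + \frac{64}{1885} = - \frac{1}{43 \cdot 42772 \left(- \frac{1}{113}\right)} + \frac{64}{1885} = - \frac{1}{43 \left(- \frac{42772}{113}\right)} + \frac{64}{1885} = \left(- \frac{1}{43}\right) \left(- \frac{113}{42772}\right) + \frac{64}{1885} = \frac{113}{1839196} + \frac{64}{1885} = \frac{117921549}{3466884460}$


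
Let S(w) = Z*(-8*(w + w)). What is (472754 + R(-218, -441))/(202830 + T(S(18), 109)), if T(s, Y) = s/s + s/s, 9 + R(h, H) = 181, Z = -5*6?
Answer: 236463/101416 ≈ 2.3316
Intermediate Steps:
Z = -30
R(h, H) = 172 (R(h, H) = -9 + 181 = 172)
S(w) = 480*w (S(w) = -(-240)*(w + w) = -(-240)*2*w = -(-480)*w = 480*w)
T(s, Y) = 2 (T(s, Y) = 1 + 1 = 2)
(472754 + R(-218, -441))/(202830 + T(S(18), 109)) = (472754 + 172)/(202830 + 2) = 472926/202832 = 472926*(1/202832) = 236463/101416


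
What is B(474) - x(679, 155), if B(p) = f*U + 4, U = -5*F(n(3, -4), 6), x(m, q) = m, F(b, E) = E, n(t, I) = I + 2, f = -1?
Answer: -645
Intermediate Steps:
n(t, I) = 2 + I
U = -30 (U = -5*6 = -30)
B(p) = 34 (B(p) = -1*(-30) + 4 = 30 + 4 = 34)
B(474) - x(679, 155) = 34 - 1*679 = 34 - 679 = -645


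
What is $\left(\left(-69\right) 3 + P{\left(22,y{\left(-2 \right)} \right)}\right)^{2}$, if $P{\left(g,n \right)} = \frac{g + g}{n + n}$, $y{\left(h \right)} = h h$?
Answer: $\frac{162409}{4} \approx 40602.0$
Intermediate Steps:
$y{\left(h \right)} = h^{2}$
$P{\left(g,n \right)} = \frac{g}{n}$ ($P{\left(g,n \right)} = \frac{2 g}{2 n} = 2 g \frac{1}{2 n} = \frac{g}{n}$)
$\left(\left(-69\right) 3 + P{\left(22,y{\left(-2 \right)} \right)}\right)^{2} = \left(\left(-69\right) 3 + \frac{22}{\left(-2\right)^{2}}\right)^{2} = \left(-207 + \frac{22}{4}\right)^{2} = \left(-207 + 22 \cdot \frac{1}{4}\right)^{2} = \left(-207 + \frac{11}{2}\right)^{2} = \left(- \frac{403}{2}\right)^{2} = \frac{162409}{4}$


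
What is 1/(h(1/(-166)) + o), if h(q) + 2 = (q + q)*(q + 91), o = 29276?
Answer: 13778/403322067 ≈ 3.4161e-5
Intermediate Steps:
h(q) = -2 + 2*q*(91 + q) (h(q) = -2 + (q + q)*(q + 91) = -2 + (2*q)*(91 + q) = -2 + 2*q*(91 + q))
1/(h(1/(-166)) + o) = 1/((-2 + 2*(1/(-166))² + 182/(-166)) + 29276) = 1/((-2 + 2*(-1/166)² + 182*(-1/166)) + 29276) = 1/((-2 + 2*(1/27556) - 91/83) + 29276) = 1/((-2 + 1/13778 - 91/83) + 29276) = 1/(-42661/13778 + 29276) = 1/(403322067/13778) = 13778/403322067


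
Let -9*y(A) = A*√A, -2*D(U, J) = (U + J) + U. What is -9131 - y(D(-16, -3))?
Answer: -9131 + 35*√70/36 ≈ -9122.9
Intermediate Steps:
D(U, J) = -U - J/2 (D(U, J) = -((U + J) + U)/2 = -((J + U) + U)/2 = -(J + 2*U)/2 = -U - J/2)
y(A) = -A^(3/2)/9 (y(A) = -A*√A/9 = -A^(3/2)/9)
-9131 - y(D(-16, -3)) = -9131 - (-1)*(-1*(-16) - ½*(-3))^(3/2)/9 = -9131 - (-1)*(16 + 3/2)^(3/2)/9 = -9131 - (-1)*(35/2)^(3/2)/9 = -9131 - (-1)*35*√70/4/9 = -9131 - (-35)*√70/36 = -9131 + 35*√70/36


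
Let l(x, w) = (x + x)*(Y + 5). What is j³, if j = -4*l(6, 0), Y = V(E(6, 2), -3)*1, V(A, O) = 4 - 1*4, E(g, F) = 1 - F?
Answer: -13824000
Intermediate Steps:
V(A, O) = 0 (V(A, O) = 4 - 4 = 0)
Y = 0 (Y = 0*1 = 0)
l(x, w) = 10*x (l(x, w) = (x + x)*(0 + 5) = (2*x)*5 = 10*x)
j = -240 (j = -40*6 = -4*60 = -240)
j³ = (-240)³ = -13824000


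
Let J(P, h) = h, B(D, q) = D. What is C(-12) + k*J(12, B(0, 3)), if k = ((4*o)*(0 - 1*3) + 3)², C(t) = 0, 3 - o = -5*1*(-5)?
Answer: 0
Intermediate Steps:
o = -22 (o = 3 - (-5*1)*(-5) = 3 - (-5)*(-5) = 3 - 1*25 = 3 - 25 = -22)
k = 71289 (k = ((4*(-22))*(0 - 1*3) + 3)² = (-88*(0 - 3) + 3)² = (-88*(-3) + 3)² = (264 + 3)² = 267² = 71289)
C(-12) + k*J(12, B(0, 3)) = 0 + 71289*0 = 0 + 0 = 0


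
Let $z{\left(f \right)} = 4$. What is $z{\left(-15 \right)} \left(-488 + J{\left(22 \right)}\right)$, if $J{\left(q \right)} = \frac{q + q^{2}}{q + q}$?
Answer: $-1906$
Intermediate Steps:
$J{\left(q \right)} = \frac{q + q^{2}}{2 q}$
$z{\left(-15 \right)} \left(-488 + J{\left(22 \right)}\right) = 4 \left(-488 + \left(\frac{1}{2} + \frac{1}{2} \cdot 22\right)\right) = 4 \left(-488 + \left(\frac{1}{2} + 11\right)\right) = 4 \left(-488 + \frac{23}{2}\right) = 4 \left(- \frac{953}{2}\right) = -1906$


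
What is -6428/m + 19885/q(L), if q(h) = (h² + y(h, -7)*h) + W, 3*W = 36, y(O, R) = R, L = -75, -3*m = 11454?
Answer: 57765133/11763258 ≈ 4.9106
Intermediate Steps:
m = -3818 (m = -⅓*11454 = -3818)
W = 12 (W = (⅓)*36 = 12)
q(h) = 12 + h² - 7*h (q(h) = (h² - 7*h) + 12 = 12 + h² - 7*h)
-6428/m + 19885/q(L) = -6428/(-3818) + 19885/(12 + (-75)² - 7*(-75)) = -6428*(-1/3818) + 19885/(12 + 5625 + 525) = 3214/1909 + 19885/6162 = 57765133/11763258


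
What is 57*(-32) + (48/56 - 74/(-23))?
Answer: -293008/161 ≈ -1819.9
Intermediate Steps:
57*(-32) + (48/56 - 74/(-23)) = -1824 + (48*(1/56) - 74*(-1/23)) = -1824 + (6/7 + 74/23) = -1824 + 656/161 = -293008/161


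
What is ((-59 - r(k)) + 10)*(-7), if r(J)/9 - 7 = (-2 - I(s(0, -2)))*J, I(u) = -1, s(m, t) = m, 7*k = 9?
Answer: 703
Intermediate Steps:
k = 9/7 (k = (1/7)*9 = 9/7 ≈ 1.2857)
r(J) = 63 - 9*J (r(J) = 63 + 9*((-2 - 1*(-1))*J) = 63 + 9*((-2 + 1)*J) = 63 + 9*(-J) = 63 - 9*J)
((-59 - r(k)) + 10)*(-7) = ((-59 - (63 - 9*9/7)) + 10)*(-7) = ((-59 - (63 - 81/7)) + 10)*(-7) = ((-59 - 1*360/7) + 10)*(-7) = ((-59 - 360/7) + 10)*(-7) = (-773/7 + 10)*(-7) = -703/7*(-7) = 703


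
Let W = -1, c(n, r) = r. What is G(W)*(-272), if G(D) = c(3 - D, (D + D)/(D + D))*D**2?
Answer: -272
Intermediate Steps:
G(D) = D**2 (G(D) = ((D + D)/(D + D))*D**2 = ((2*D)/((2*D)))*D**2 = ((2*D)*(1/(2*D)))*D**2 = 1*D**2 = D**2)
G(W)*(-272) = (-1)**2*(-272) = 1*(-272) = -272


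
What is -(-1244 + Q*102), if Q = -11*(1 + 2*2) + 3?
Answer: 6548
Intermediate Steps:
Q = -52 (Q = -11*(1 + 4) + 3 = -11*5 + 3 = -55 + 3 = -52)
-(-1244 + Q*102) = -(-1244 - 52*102) = -(-1244 - 5304) = -1*(-6548) = 6548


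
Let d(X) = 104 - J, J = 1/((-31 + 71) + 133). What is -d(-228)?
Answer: -17991/173 ≈ -103.99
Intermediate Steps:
J = 1/173 (J = 1/(40 + 133) = 1/173 ≈ 0.0057803)
d(X) = 17991/173 (d(X) = 104 - 1*1/173 = 104 - 1/173 = 17991/173)
-d(-228) = -1*17991/173 = -17991/173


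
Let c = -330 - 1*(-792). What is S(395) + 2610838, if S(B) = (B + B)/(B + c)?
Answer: 2237488956/857 ≈ 2.6108e+6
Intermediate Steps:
c = 462 (c = -330 + 792 = 462)
S(B) = 2*B/(462 + B) (S(B) = (B + B)/(B + 462) = (2*B)/(462 + B) = 2*B/(462 + B))
S(395) + 2610838 = 2*395/(462 + 395) + 2610838 = 2*395/857 + 2610838 = 2*395*(1/857) + 2610838 = 790/857 + 2610838 = 2237488956/857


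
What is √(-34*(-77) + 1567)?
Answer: 3*√465 ≈ 64.692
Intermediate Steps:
√(-34*(-77) + 1567) = √(2618 + 1567) = √4185 = 3*√465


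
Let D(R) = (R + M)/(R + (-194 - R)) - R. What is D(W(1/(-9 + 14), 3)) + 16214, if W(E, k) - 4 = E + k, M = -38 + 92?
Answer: 1572029/97 ≈ 16206.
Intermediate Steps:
M = 54
W(E, k) = 4 + E + k (W(E, k) = 4 + (E + k) = 4 + E + k)
D(R) = -27/97 - 195*R/194 (D(R) = (R + 54)/(R + (-194 - R)) - R = (54 + R)/(-194) - R = (54 + R)*(-1/194) - R = (-27/97 - R/194) - R = -27/97 - 195*R/194)
D(W(1/(-9 + 14), 3)) + 16214 = (-27/97 - 195*(4 + 1/(-9 + 14) + 3)/194) + 16214 = (-27/97 - 195*(4 + 1/5 + 3)/194) + 16214 = (-27/97 - 195*(4 + ⅕ + 3)/194) + 16214 = (-27/97 - 195/194*36/5) + 16214 = (-27/97 - 702/97) + 16214 = -729/97 + 16214 = 1572029/97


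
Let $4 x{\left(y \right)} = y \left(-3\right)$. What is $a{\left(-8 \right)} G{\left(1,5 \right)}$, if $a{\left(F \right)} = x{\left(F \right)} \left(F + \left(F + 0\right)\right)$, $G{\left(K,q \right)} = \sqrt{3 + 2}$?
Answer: $- 96 \sqrt{5} \approx -214.66$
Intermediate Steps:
$x{\left(y \right)} = - \frac{3 y}{4}$ ($x{\left(y \right)} = \frac{y \left(-3\right)}{4} = \frac{\left(-3\right) y}{4} = - \frac{3 y}{4}$)
$G{\left(K,q \right)} = \sqrt{5}$
$a{\left(F \right)} = - \frac{3 F^{2}}{2}$ ($a{\left(F \right)} = - \frac{3 F}{4} \left(F + \left(F + 0\right)\right) = - \frac{3 F}{4} \left(F + F\right) = - \frac{3 F}{4} \cdot 2 F = - \frac{3 F^{2}}{2}$)
$a{\left(-8 \right)} G{\left(1,5 \right)} = - \frac{3 \left(-8\right)^{2}}{2} \sqrt{5} = \left(- \frac{3}{2}\right) 64 \sqrt{5} = - 96 \sqrt{5}$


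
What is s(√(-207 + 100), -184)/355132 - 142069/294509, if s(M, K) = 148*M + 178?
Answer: -25200412753/52294785094 + 37*I*√107/88783 ≈ -0.48189 + 0.0043109*I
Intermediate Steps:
s(M, K) = 178 + 148*M
s(√(-207 + 100), -184)/355132 - 142069/294509 = (178 + 148*√(-207 + 100))/355132 - 142069/294509 = (178 + 148*√(-107))*(1/355132) - 142069*1/294509 = (178 + 148*(I*√107))*(1/355132) - 142069/294509 = (178 + 148*I*√107)*(1/355132) - 142069/294509 = (89/177566 + 37*I*√107/88783) - 142069/294509 = -25200412753/52294785094 + 37*I*√107/88783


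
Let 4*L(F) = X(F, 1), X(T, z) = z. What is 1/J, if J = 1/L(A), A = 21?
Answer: ¼ ≈ 0.25000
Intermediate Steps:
L(F) = ¼ (L(F) = (¼)*1 = ¼)
J = 4 (J = 1/(¼) = 4)
1/J = 1/4 = ¼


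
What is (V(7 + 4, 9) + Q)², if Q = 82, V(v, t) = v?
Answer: 8649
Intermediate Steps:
(V(7 + 4, 9) + Q)² = ((7 + 4) + 82)² = (11 + 82)² = 93² = 8649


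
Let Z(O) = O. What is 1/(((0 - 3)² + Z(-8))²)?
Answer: 1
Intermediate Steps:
1/(((0 - 3)² + Z(-8))²) = 1/(((0 - 3)² - 8)²) = 1/(((-3)² - 8)²) = 1/((9 - 8)²) = 1/(1²) = 1/1 = 1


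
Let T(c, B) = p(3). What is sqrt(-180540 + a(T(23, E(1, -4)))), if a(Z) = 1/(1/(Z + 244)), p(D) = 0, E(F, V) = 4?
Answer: 2*I*sqrt(45074) ≈ 424.61*I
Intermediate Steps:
T(c, B) = 0
a(Z) = 244 + Z (a(Z) = 1/(1/(244 + Z)) = 244 + Z)
sqrt(-180540 + a(T(23, E(1, -4)))) = sqrt(-180540 + (244 + 0)) = sqrt(-180540 + 244) = sqrt(-180296) = 2*I*sqrt(45074)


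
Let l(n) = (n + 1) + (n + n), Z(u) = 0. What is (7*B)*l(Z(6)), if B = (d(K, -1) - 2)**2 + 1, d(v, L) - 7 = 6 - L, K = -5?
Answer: 1015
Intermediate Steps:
d(v, L) = 13 - L (d(v, L) = 7 + (6 - L) = 13 - L)
B = 145 (B = ((13 - 1*(-1)) - 2)**2 + 1 = ((13 + 1) - 2)**2 + 1 = (14 - 2)**2 + 1 = 12**2 + 1 = 144 + 1 = 145)
l(n) = 1 + 3*n (l(n) = (1 + n) + 2*n = 1 + 3*n)
(7*B)*l(Z(6)) = (7*145)*(1 + 3*0) = 1015*(1 + 0) = 1015*1 = 1015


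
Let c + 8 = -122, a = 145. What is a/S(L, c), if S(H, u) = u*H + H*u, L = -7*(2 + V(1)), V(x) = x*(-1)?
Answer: 29/364 ≈ 0.079670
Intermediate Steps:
V(x) = -x
L = -7 (L = -7*(2 - 1*1) = -7*(2 - 1) = -7*1 = -7)
c = -130 (c = -8 - 122 = -130)
S(H, u) = 2*H*u (S(H, u) = H*u + H*u = 2*H*u)
a/S(L, c) = 145/((2*(-7)*(-130))) = 145/1820 = 145*(1/1820) = 29/364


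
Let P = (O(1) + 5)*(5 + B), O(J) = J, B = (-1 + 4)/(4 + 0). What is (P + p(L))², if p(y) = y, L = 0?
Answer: 4761/4 ≈ 1190.3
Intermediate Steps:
B = ¾ (B = 3/4 = 3*(¼) = ¾ ≈ 0.75000)
P = 69/2 (P = (1 + 5)*(5 + ¾) = 6*(23/4) = 69/2 ≈ 34.500)
(P + p(L))² = (69/2 + 0)² = (69/2)² = 4761/4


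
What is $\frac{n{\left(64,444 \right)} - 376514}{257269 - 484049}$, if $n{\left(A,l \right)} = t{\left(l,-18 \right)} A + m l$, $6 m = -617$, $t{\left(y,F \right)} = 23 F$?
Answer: $\frac{112167}{56695} \approx 1.9784$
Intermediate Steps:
$m = - \frac{617}{6}$ ($m = \frac{1}{6} \left(-617\right) = - \frac{617}{6} \approx -102.83$)
$n{\left(A,l \right)} = - 414 A - \frac{617 l}{6}$ ($n{\left(A,l \right)} = 23 \left(-18\right) A - \frac{617 l}{6} = - 414 A - \frac{617 l}{6}$)
$\frac{n{\left(64,444 \right)} - 376514}{257269 - 484049} = \frac{\left(\left(-414\right) 64 - 45658\right) - 376514}{257269 - 484049} = \frac{\left(-26496 - 45658\right) - 376514}{-226780} = \left(-72154 - 376514\right) \left(- \frac{1}{226780}\right) = \left(-448668\right) \left(- \frac{1}{226780}\right) = \frac{112167}{56695}$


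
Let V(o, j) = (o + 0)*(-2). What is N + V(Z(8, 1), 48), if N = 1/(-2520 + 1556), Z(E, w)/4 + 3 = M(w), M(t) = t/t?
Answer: 15423/964 ≈ 15.999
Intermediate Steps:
M(t) = 1
Z(E, w) = -8 (Z(E, w) = -12 + 4*1 = -12 + 4 = -8)
N = -1/964 (N = 1/(-964) = -1/964 ≈ -0.0010373)
V(o, j) = -2*o (V(o, j) = o*(-2) = -2*o)
N + V(Z(8, 1), 48) = -1/964 - 2*(-8) = -1/964 + 16 = 15423/964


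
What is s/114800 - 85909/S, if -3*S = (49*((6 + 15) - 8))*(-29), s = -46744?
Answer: -543760027/37869650 ≈ -14.359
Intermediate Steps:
S = 18473/3 (S = -49*((6 + 15) - 8)*(-29)/3 = -49*(21 - 8)*(-29)/3 = -49*13*(-29)/3 = -637*(-29)/3 = -⅓*(-18473) = 18473/3 ≈ 6157.7)
s/114800 - 85909/S = -46744/114800 - 85909/18473/3 = -46744*1/114800 - 85909*3/18473 = -5843/14350 - 257727/18473 = -543760027/37869650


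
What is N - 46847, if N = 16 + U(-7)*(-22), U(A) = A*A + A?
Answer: -47755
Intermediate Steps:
U(A) = A + A² (U(A) = A² + A = A + A²)
N = -908 (N = 16 - 7*(1 - 7)*(-22) = 16 - 7*(-6)*(-22) = 16 + 42*(-22) = 16 - 924 = -908)
N - 46847 = -908 - 46847 = -47755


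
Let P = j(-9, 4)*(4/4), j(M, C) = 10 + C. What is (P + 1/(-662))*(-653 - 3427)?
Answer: -18904680/331 ≈ -57114.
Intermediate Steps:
P = 14 (P = (10 + 4)*(4/4) = 14*(4*(1/4)) = 14*1 = 14)
(P + 1/(-662))*(-653 - 3427) = (14 + 1/(-662))*(-653 - 3427) = (14 - 1/662)*(-4080) = (9267/662)*(-4080) = -18904680/331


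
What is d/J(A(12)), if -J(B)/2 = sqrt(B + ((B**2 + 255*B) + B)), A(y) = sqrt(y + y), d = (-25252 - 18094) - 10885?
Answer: 18077*2**(1/4)*3**(3/4)/(4*sqrt(257 + 2*sqrt(6))) ≈ 757.00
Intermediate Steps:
d = -54231 (d = -43346 - 10885 = -54231)
A(y) = sqrt(2)*sqrt(y) (A(y) = sqrt(2*y) = sqrt(2)*sqrt(y))
J(B) = -2*sqrt(B**2 + 257*B) (J(B) = -2*sqrt(B + ((B**2 + 255*B) + B)) = -2*sqrt(B + (B**2 + 256*B)) = -2*sqrt(B**2 + 257*B))
d/J(A(12)) = -54231*(-2**(1/4)*3**(3/4)/(12*sqrt(257 + sqrt(2)*sqrt(12)))) = -54231*(-2**(1/4)*3**(3/4)/(12*sqrt(257 + sqrt(2)*(2*sqrt(3))))) = -54231*(-2**(1/4)*3**(3/4)/(12*sqrt(257 + 2*sqrt(6)))) = -(-18077)*2**(1/4)*3**(3/4)/(4*sqrt(257 + 2*sqrt(6))) = 18077*2**(1/4)*3**(3/4)/(4*sqrt(257 + 2*sqrt(6)))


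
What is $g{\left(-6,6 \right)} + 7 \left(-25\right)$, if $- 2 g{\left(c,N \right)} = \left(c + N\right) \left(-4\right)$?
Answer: $-175$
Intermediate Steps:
$g{\left(c,N \right)} = 2 N + 2 c$ ($g{\left(c,N \right)} = - \frac{\left(c + N\right) \left(-4\right)}{2} = - \frac{\left(N + c\right) \left(-4\right)}{2} = - \frac{- 4 N - 4 c}{2} = 2 N + 2 c$)
$g{\left(-6,6 \right)} + 7 \left(-25\right) = \left(2 \cdot 6 + 2 \left(-6\right)\right) + 7 \left(-25\right) = \left(12 - 12\right) - 175 = 0 - 175 = -175$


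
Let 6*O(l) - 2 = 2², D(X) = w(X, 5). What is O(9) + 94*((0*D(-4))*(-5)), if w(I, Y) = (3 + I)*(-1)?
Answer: 1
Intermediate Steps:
w(I, Y) = -3 - I
D(X) = -3 - X
O(l) = 1 (O(l) = ⅓ + (⅙)*2² = ⅓ + (⅙)*4 = ⅓ + ⅔ = 1)
O(9) + 94*((0*D(-4))*(-5)) = 1 + 94*((0*(-3 - 1*(-4)))*(-5)) = 1 + 94*((0*(-3 + 4))*(-5)) = 1 + 94*((0*1)*(-5)) = 1 + 94*(0*(-5)) = 1 + 94*0 = 1 + 0 = 1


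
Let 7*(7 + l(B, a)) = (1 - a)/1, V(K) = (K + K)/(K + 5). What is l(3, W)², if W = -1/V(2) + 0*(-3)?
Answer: 34225/784 ≈ 43.654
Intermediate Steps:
V(K) = 2*K/(5 + K) (V(K) = (2*K)/(5 + K) = 2*K/(5 + K))
W = -7/4 (W = -1/(2*2/(5 + 2)) + 0*(-3) = -1/(2*2/7) + 0 = -1/(2*2*(⅐)) + 0 = -1/4/7 + 0 = -1*7/4 + 0 = -7/4 + 0 = -7/4 ≈ -1.7500)
l(B, a) = -48/7 - a/7 (l(B, a) = -7 + ((1 - a)/1)/7 = -7 + ((1 - a)*1)/7 = -7 + (1 - a)/7 = -7 + (⅐ - a/7) = -48/7 - a/7)
l(3, W)² = (-48/7 - ⅐*(-7/4))² = (-48/7 + ¼)² = (-185/28)² = 34225/784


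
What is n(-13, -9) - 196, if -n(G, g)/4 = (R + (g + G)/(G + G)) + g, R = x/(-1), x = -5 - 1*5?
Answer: -2644/13 ≈ -203.38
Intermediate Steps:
x = -10 (x = -5 - 5 = -10)
R = 10 (R = -10/(-1) = -10*(-1) = 10)
n(G, g) = -40 - 4*g - 2*(G + g)/G (n(G, g) = -4*((10 + (g + G)/(G + G)) + g) = -4*((10 + (G + g)/((2*G))) + g) = -4*((10 + (G + g)*(1/(2*G))) + g) = -4*((10 + (G + g)/(2*G)) + g) = -4*(10 + g + (G + g)/(2*G)) = -40 - 4*g - 2*(G + g)/G)
n(-13, -9) - 196 = (-42 - 4*(-9) - 2*(-9)/(-13)) - 196 = (-42 + 36 - 2*(-9)*(-1/13)) - 196 = (-42 + 36 - 18/13) - 196 = -96/13 - 196 = -2644/13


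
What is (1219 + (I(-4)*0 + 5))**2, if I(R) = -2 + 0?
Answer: 1498176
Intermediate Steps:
I(R) = -2
(1219 + (I(-4)*0 + 5))**2 = (1219 + (-2*0 + 5))**2 = (1219 + (0 + 5))**2 = (1219 + 5)**2 = 1224**2 = 1498176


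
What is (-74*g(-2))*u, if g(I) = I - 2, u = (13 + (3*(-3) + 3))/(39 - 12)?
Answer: 2072/27 ≈ 76.741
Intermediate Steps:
u = 7/27 (u = (13 + (-9 + 3))/27 = (13 - 6)*(1/27) = 7*(1/27) = 7/27 ≈ 0.25926)
g(I) = -2 + I
(-74*g(-2))*u = -74*(-2 - 2)*(7/27) = -74*(-4)*(7/27) = 296*(7/27) = 2072/27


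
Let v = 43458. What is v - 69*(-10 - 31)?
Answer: 46287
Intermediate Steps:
v - 69*(-10 - 31) = 43458 - 69*(-10 - 31) = 43458 - 69*(-41) = 43458 + 2829 = 46287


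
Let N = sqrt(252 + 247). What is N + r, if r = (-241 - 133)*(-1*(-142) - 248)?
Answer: 39644 + sqrt(499) ≈ 39666.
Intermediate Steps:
r = 39644 (r = -374*(142 - 248) = -374*(-106) = 39644)
N = sqrt(499) ≈ 22.338
N + r = sqrt(499) + 39644 = 39644 + sqrt(499)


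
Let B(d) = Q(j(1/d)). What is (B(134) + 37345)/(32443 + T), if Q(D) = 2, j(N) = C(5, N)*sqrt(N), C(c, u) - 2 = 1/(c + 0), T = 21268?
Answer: 37347/53711 ≈ 0.69533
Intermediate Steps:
C(c, u) = 2 + 1/c (C(c, u) = 2 + 1/(c + 0) = 2 + 1/c)
j(N) = 11*sqrt(N)/5 (j(N) = (2 + 1/5)*sqrt(N) = 11*sqrt(N)/5)
B(d) = 2
(B(134) + 37345)/(32443 + T) = (2 + 37345)/(32443 + 21268) = 37347/53711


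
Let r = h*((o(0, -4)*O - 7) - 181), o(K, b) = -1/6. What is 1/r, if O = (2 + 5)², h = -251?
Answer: 6/295427 ≈ 2.0310e-5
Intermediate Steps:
o(K, b) = -⅙ (o(K, b) = -1*⅙ = -⅙)
O = 49 (O = 7² = 49)
r = 295427/6 (r = -251*((-⅙*49 - 7) - 181) = -251*((-49/6 - 7) - 181) = -251*(-91/6 - 181) = -251*(-1177/6) = 295427/6 ≈ 49238.)
1/r = 1/(295427/6) = 6/295427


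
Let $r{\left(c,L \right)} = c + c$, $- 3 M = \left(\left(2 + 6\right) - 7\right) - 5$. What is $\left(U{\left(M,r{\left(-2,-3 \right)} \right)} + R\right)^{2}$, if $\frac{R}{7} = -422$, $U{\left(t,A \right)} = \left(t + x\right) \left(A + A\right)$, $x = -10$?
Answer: $\frac{74891716}{9} \approx 8.3213 \cdot 10^{6}$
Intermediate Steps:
$M = \frac{4}{3}$ ($M = - \frac{\left(\left(2 + 6\right) - 7\right) - 5}{3} = - \frac{\left(8 - 7\right) - 5}{3} = - \frac{1 - 5}{3} = \left(- \frac{1}{3}\right) \left(-4\right) = \frac{4}{3} \approx 1.3333$)
$r{\left(c,L \right)} = 2 c$
$U{\left(t,A \right)} = 2 A \left(-10 + t\right)$ ($U{\left(t,A \right)} = \left(t - 10\right) \left(A + A\right) = \left(-10 + t\right) 2 A = 2 A \left(-10 + t\right)$)
$R = -2954$ ($R = 7 \left(-422\right) = -2954$)
$\left(U{\left(M,r{\left(-2,-3 \right)} \right)} + R\right)^{2} = \left(2 \cdot 2 \left(-2\right) \left(-10 + \frac{4}{3}\right) - 2954\right)^{2} = \left(2 \left(-4\right) \left(- \frac{26}{3}\right) - 2954\right)^{2} = \left(\frac{208}{3} - 2954\right)^{2} = \left(- \frac{8654}{3}\right)^{2} = \frac{74891716}{9}$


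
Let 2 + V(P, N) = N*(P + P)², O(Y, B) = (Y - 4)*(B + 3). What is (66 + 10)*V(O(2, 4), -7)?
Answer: -417240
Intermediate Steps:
O(Y, B) = (-4 + Y)*(3 + B)
V(P, N) = -2 + 4*N*P² (V(P, N) = -2 + N*(P + P)² = -2 + N*(2*P)² = -2 + N*(4*P²) = -2 + 4*N*P²)
(66 + 10)*V(O(2, 4), -7) = (66 + 10)*(-2 + 4*(-7)*(-12 - 4*4 + 3*2 + 4*2)²) = 76*(-2 + 4*(-7)*(-12 - 16 + 6 + 8)²) = 76*(-2 + 4*(-7)*(-14)²) = 76*(-2 + 4*(-7)*196) = 76*(-2 - 5488) = 76*(-5490) = -417240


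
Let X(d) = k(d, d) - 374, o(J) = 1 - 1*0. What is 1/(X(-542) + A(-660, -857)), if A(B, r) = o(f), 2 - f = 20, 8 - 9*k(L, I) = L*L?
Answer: -9/297113 ≈ -3.0291e-5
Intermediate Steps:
k(L, I) = 8/9 - L²/9 (k(L, I) = 8/9 - L*L/9 = 8/9 - L²/9)
f = -18 (f = 2 - 1*20 = 2 - 20 = -18)
o(J) = 1 (o(J) = 1 + 0 = 1)
A(B, r) = 1
X(d) = -3358/9 - d²/9 (X(d) = (8/9 - d²/9) - 374 = -3358/9 - d²/9)
1/(X(-542) + A(-660, -857)) = 1/((-3358/9 - ⅑*(-542)²) + 1) = 1/((-3358/9 - ⅑*293764) + 1) = 1/((-3358/9 - 293764/9) + 1) = 1/(-297122/9 + 1) = 1/(-297113/9) = -9/297113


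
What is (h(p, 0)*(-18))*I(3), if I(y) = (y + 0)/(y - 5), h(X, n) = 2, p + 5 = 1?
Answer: 54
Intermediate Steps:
p = -4 (p = -5 + 1 = -4)
I(y) = y/(-5 + y)
(h(p, 0)*(-18))*I(3) = (2*(-18))*(3/(-5 + 3)) = -108/(-2) = -108*(-1)/2 = -36*(-3/2) = 54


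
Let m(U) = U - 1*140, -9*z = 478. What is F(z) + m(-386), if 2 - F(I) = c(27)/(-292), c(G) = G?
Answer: -152981/292 ≈ -523.91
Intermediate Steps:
z = -478/9 (z = -1/9*478 = -478/9 ≈ -53.111)
m(U) = -140 + U (m(U) = U - 140 = -140 + U)
F(I) = 611/292 (F(I) = 2 - 27/(-292) = 2 - 27*(-1)/292 = 2 - 1*(-27/292) = 2 + 27/292 = 611/292)
F(z) + m(-386) = 611/292 + (-140 - 386) = 611/292 - 526 = -152981/292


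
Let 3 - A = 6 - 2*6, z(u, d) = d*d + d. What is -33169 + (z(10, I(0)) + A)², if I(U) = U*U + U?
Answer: -33088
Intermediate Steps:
I(U) = U + U² (I(U) = U² + U = U + U²)
z(u, d) = d + d² (z(u, d) = d² + d = d + d²)
A = 9 (A = 3 - (6 - 2*6) = 3 - (6 - 12) = 3 - 1*(-6) = 3 + 6 = 9)
-33169 + (z(10, I(0)) + A)² = -33169 + ((0*(1 + 0))*(1 + 0*(1 + 0)) + 9)² = -33169 + ((0*1)*(1 + 0*1) + 9)² = -33169 + (0*(1 + 0) + 9)² = -33169 + (0*1 + 9)² = -33169 + (0 + 9)² = -33169 + 9² = -33169 + 81 = -33088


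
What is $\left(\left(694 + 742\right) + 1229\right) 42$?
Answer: $111930$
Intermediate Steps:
$\left(\left(694 + 742\right) + 1229\right) 42 = \left(1436 + 1229\right) 42 = 2665 \cdot 42 = 111930$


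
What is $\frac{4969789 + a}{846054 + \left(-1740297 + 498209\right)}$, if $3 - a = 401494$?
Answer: $- \frac{2284149}{198017} \approx -11.535$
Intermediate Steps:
$a = -401491$ ($a = 3 - 401494 = -401491$)
$\frac{4969789 + a}{846054 + \left(-1740297 + 498209\right)} = \frac{4969789 - 401491}{846054 + \left(-1740297 + 498209\right)} = \frac{4568298}{846054 - 1242088} = \frac{4568298}{-396034} = 4568298 \left(- \frac{1}{396034}\right) = - \frac{2284149}{198017}$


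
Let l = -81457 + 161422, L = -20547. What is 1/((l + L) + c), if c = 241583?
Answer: 1/301001 ≈ 3.3222e-6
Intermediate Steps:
l = 79965
1/((l + L) + c) = 1/((79965 - 20547) + 241583) = 1/(59418 + 241583) = 1/301001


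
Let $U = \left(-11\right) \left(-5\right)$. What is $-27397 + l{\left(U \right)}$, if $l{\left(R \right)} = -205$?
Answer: $-27602$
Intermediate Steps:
$U = 55$
$-27397 + l{\left(U \right)} = -27397 - 205 = -27602$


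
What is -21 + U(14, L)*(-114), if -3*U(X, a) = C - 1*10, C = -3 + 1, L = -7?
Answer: -477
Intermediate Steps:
C = -2
U(X, a) = 4 (U(X, a) = -(-2 - 1*10)/3 = -(-2 - 10)/3 = -⅓*(-12) = 4)
-21 + U(14, L)*(-114) = -21 + 4*(-114) = -21 - 456 = -477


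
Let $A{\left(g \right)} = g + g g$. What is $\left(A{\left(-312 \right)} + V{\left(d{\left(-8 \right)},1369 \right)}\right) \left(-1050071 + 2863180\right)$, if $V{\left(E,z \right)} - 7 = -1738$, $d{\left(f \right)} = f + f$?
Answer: $172791100809$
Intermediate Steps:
$d{\left(f \right)} = 2 f$
$V{\left(E,z \right)} = -1731$ ($V{\left(E,z \right)} = 7 - 1738 = -1731$)
$A{\left(g \right)} = g + g^{2}$
$\left(A{\left(-312 \right)} + V{\left(d{\left(-8 \right)},1369 \right)}\right) \left(-1050071 + 2863180\right) = \left(- 312 \left(1 - 312\right) - 1731\right) \left(-1050071 + 2863180\right) = \left(\left(-312\right) \left(-311\right) - 1731\right) 1813109 = \left(97032 - 1731\right) 1813109 = 95301 \cdot 1813109 = 172791100809$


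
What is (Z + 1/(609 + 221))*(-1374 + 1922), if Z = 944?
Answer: 214684754/415 ≈ 5.1731e+5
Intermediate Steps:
(Z + 1/(609 + 221))*(-1374 + 1922) = (944 + 1/(609 + 221))*(-1374 + 1922) = (944 + 1/830)*548 = (783521/830)*548 = 214684754/415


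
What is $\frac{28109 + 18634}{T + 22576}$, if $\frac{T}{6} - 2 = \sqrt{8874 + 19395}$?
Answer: $\frac{263957721}{127300015} - \frac{1262061 \sqrt{349}}{254600030} \approx 1.9809$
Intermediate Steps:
$T = 12 + 54 \sqrt{349}$ ($T = 12 + 6 \sqrt{8874 + 19395} = 12 + 6 \sqrt{28269} = 12 + 6 \cdot 9 \sqrt{349} = 12 + 54 \sqrt{349} \approx 1020.8$)
$\frac{28109 + 18634}{T + 22576} = \frac{28109 + 18634}{\left(12 + 54 \sqrt{349}\right) + 22576} = \frac{46743}{22588 + 54 \sqrt{349}}$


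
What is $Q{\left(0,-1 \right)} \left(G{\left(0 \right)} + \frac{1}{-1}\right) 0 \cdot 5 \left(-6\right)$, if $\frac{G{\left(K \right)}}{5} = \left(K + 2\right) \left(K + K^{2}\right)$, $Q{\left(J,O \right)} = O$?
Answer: $0$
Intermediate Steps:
$G{\left(K \right)} = 5 \left(2 + K\right) \left(K + K^{2}\right)$ ($G{\left(K \right)} = 5 \left(K + 2\right) \left(K + K^{2}\right) = 5 \left(2 + K\right) \left(K + K^{2}\right)$)
$Q{\left(0,-1 \right)} \left(G{\left(0 \right)} + \frac{1}{-1}\right) 0 \cdot 5 \left(-6\right) = - \left(5 \cdot 0 \left(2 + 0^{2} + 3 \cdot 0\right) + \frac{1}{-1}\right) 0 \cdot 5 \left(-6\right) = - \left(5 \cdot 0 \left(2 + 0 + 0\right) - 1\right) 0 \left(-6\right) = - \left(5 \cdot 0 \cdot 2 - 1\right) 0 \left(-6\right) = - \left(0 - 1\right) 0 \left(-6\right) = - \left(-1\right) 0 \left(-6\right) = \left(-1\right) 0 \left(-6\right) = 0 \left(-6\right) = 0$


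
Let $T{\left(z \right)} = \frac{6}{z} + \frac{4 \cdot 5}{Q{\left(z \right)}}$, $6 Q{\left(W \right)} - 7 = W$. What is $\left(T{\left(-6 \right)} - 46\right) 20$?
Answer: $1460$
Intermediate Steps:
$Q{\left(W \right)} = \frac{7}{6} + \frac{W}{6}$
$T{\left(z \right)} = \frac{6}{z} + \frac{20}{\frac{7}{6} + \frac{z}{6}}$ ($T{\left(z \right)} = \frac{6}{z} + \frac{4 \cdot 5}{\frac{7}{6} + \frac{z}{6}} = \frac{6}{z} + \frac{20}{\frac{7}{6} + \frac{z}{6}}$)
$\left(T{\left(-6 \right)} - 46\right) 20 = \left(\frac{42 \left(1 + 3 \left(-6\right)\right)}{\left(-6\right) \left(7 - 6\right)} - 46\right) 20 = \left(42 \left(- \frac{1}{6}\right) 1^{-1} \left(1 - 18\right) - 46\right) 20 = \left(42 \left(- \frac{1}{6}\right) 1 \left(-17\right) - 46\right) 20 = \left(119 - 46\right) 20 = 73 \cdot 20 = 1460$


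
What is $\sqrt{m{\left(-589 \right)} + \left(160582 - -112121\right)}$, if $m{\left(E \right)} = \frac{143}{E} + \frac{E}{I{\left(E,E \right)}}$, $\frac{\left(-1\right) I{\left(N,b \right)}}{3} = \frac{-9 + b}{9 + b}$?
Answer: $\frac{\sqrt{76174245132185694}}{528333} \approx 522.39$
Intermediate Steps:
$I{\left(N,b \right)} = - \frac{3 \left(-9 + b\right)}{9 + b}$ ($I{\left(N,b \right)} = - 3 \frac{-9 + b}{9 + b} = - \frac{3 \left(-9 + b\right)}{9 + b}$)
$m{\left(E \right)} = \frac{143}{E} + \frac{E \left(9 + E\right)}{3 \left(9 - E\right)}$ ($m{\left(E \right)} = \frac{143}{E} + \frac{E}{3 \frac{1}{9 + E} \left(9 - E\right)} = \frac{143}{E} + E \frac{9 + E}{3 \left(9 - E\right)} = \frac{143}{E} + \frac{E \left(9 + E\right)}{3 \left(9 - E\right)}$)
$\sqrt{m{\left(-589 \right)} + \left(160582 - -112121\right)} = \sqrt{\frac{-3861 + 429 \left(-589\right) - \left(-589\right)^{2} \left(9 - 589\right)}{3 \left(-589\right) \left(-9 - 589\right)} + \left(160582 - -112121\right)} = \sqrt{\frac{1}{3} \left(- \frac{1}{589}\right) \frac{1}{-598} \left(-3861 - 252681 - 346921 \left(-580\right)\right) + \left(160582 + 112121\right)} = \sqrt{\frac{1}{3} \left(- \frac{1}{589}\right) \left(- \frac{1}{598}\right) \left(-3861 - 252681 + 201214180\right) + 272703} = \sqrt{\frac{1}{3} \left(- \frac{1}{589}\right) \left(- \frac{1}{598}\right) 200957638 + 272703} = \sqrt{\frac{100478819}{528333} + 272703} = \sqrt{\frac{144178472918}{528333}} = \frac{\sqrt{76174245132185694}}{528333}$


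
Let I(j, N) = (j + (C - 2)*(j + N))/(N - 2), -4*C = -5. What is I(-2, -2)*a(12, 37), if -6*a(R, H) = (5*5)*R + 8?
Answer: 77/6 ≈ 12.833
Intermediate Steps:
C = 5/4 (C = -¼*(-5) = 5/4 ≈ 1.2500)
I(j, N) = (-3*N/4 + j/4)/(-2 + N) (I(j, N) = (j + (5/4 - 2)*(j + N))/(N - 2) = (j - 3*(N + j)/4)/(-2 + N) = (j + (-3*N/4 - 3*j/4))/(-2 + N) = (-3*N/4 + j/4)/(-2 + N))
a(R, H) = -4/3 - 25*R/6 (a(R, H) = -((5*5)*R + 8)/6 = -(25*R + 8)/6 = -(8 + 25*R)/6 = -4/3 - 25*R/6)
I(-2, -2)*a(12, 37) = ((-2 - 3*(-2))/(4*(-2 - 2)))*(-4/3 - 25/6*12) = ((¼)*(-2 + 6)/(-4))*(-4/3 - 50) = ((¼)*(-¼)*4)*(-154/3) = -¼*(-154/3) = 77/6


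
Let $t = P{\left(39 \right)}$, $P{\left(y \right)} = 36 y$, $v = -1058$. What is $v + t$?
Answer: $346$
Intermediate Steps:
$t = 1404$ ($t = 36 \cdot 39 = 1404$)
$v + t = -1058 + 1404 = 346$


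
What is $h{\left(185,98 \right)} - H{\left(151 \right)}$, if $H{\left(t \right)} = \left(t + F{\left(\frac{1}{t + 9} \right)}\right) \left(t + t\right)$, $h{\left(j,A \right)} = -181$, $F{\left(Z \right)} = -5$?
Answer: $-44273$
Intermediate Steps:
$H{\left(t \right)} = 2 t \left(-5 + t\right)$ ($H{\left(t \right)} = \left(t - 5\right) \left(t + t\right) = \left(-5 + t\right) 2 t = 2 t \left(-5 + t\right)$)
$h{\left(185,98 \right)} - H{\left(151 \right)} = -181 - 2 \cdot 151 \left(-5 + 151\right) = -181 - 2 \cdot 151 \cdot 146 = -181 - 44092 = -44273$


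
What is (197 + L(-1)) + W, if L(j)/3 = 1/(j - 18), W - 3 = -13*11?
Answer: 1080/19 ≈ 56.842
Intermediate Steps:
W = -140 (W = 3 - 13*11 = 3 - 143 = -140)
L(j) = 3/(-18 + j) (L(j) = 3/(j - 18) = 3/(-18 + j))
(197 + L(-1)) + W = (197 + 3/(-18 - 1)) - 140 = (197 + 3/(-19)) - 140 = (197 + 3*(-1/19)) - 140 = (197 - 3/19) - 140 = 3740/19 - 140 = 1080/19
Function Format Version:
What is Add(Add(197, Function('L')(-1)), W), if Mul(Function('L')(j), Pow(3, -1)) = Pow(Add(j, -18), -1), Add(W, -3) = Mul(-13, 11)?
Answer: Rational(1080, 19) ≈ 56.842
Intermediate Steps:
W = -140 (W = Add(3, Mul(-13, 11)) = Add(3, -143) = -140)
Function('L')(j) = Mul(3, Pow(Add(-18, j), -1)) (Function('L')(j) = Mul(3, Pow(Add(j, -18), -1)) = Mul(3, Pow(Add(-18, j), -1)))
Add(Add(197, Function('L')(-1)), W) = Add(Add(197, Mul(3, Pow(Add(-18, -1), -1))), -140) = Add(Add(197, Mul(3, Pow(-19, -1))), -140) = Add(Add(197, Mul(3, Rational(-1, 19))), -140) = Add(Add(197, Rational(-3, 19)), -140) = Add(Rational(3740, 19), -140) = Rational(1080, 19)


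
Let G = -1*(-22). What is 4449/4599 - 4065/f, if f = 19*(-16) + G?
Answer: 2216617/144102 ≈ 15.382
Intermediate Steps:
G = 22
f = -282 (f = 19*(-16) + 22 = -304 + 22 = -282)
4449/4599 - 4065/f = 4449/4599 - 4065/(-282) = 4449*(1/4599) - 4065*(-1/282) = 1483/1533 + 1355/94 = 2216617/144102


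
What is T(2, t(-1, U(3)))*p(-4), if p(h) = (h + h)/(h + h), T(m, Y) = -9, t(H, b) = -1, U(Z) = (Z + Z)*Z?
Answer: -9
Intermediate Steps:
U(Z) = 2*Z² (U(Z) = (2*Z)*Z = 2*Z²)
p(h) = 1 (p(h) = (2*h)/((2*h)) = (2*h)*(1/(2*h)) = 1)
T(2, t(-1, U(3)))*p(-4) = -9*1 = -9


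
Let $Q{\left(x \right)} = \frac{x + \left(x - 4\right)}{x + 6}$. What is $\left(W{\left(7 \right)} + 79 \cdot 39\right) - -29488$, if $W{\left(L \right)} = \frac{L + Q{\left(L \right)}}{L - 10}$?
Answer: $\frac{1270090}{39} \approx 32566.0$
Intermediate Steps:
$Q{\left(x \right)} = \frac{-4 + 2 x}{6 + x}$ ($Q{\left(x \right)} = \frac{x + \left(-4 + x\right)}{6 + x} = \frac{-4 + 2 x}{6 + x}$)
$W{\left(L \right)} = \frac{L + \frac{2 \left(-2 + L\right)}{6 + L}}{-10 + L}$ ($W{\left(L \right)} = \frac{L + \frac{2 \left(-2 + L\right)}{6 + L}}{L - 10} = \frac{L + \frac{2 \left(-2 + L\right)}{6 + L}}{-10 + L}$)
$\left(W{\left(7 \right)} + 79 \cdot 39\right) - -29488 = \left(\frac{-4 + 2 \cdot 7 + 7 \left(6 + 7\right)}{\left(-10 + 7\right) \left(6 + 7\right)} + 79 \cdot 39\right) - -29488 = \left(\frac{-4 + 14 + 7 \cdot 13}{\left(-3\right) 13} + 3081\right) + 29488 = \left(\left(- \frac{1}{3}\right) \frac{1}{13} \left(-4 + 14 + 91\right) + 3081\right) + 29488 = \left(\left(- \frac{1}{3}\right) \frac{1}{13} \cdot 101 + 3081\right) + 29488 = \left(- \frac{101}{39} + 3081\right) + 29488 = \frac{120058}{39} + 29488 = \frac{1270090}{39}$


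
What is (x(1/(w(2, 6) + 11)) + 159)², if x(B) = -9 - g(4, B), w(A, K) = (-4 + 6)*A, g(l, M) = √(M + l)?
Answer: (2250 - √915)²/225 ≈ 21899.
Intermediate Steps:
w(A, K) = 2*A
x(B) = -9 - √(4 + B) (x(B) = -9 - √(B + 4) = -9 - √(4 + B))
(x(1/(w(2, 6) + 11)) + 159)² = ((-9 - √(4 + 1/(2*2 + 11))) + 159)² = ((-9 - √(4 + 1/(4 + 11))) + 159)² = ((-9 - √(4 + 1/15)) + 159)² = ((-9 - √(61/15)) + 159)² = ((-9 - √915/15) + 159)² = (150 - √915/15)²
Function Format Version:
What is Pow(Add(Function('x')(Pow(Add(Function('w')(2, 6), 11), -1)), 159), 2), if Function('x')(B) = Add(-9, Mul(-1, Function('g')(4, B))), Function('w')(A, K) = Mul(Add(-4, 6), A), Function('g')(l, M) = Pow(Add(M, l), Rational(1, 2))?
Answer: Mul(Rational(1, 225), Pow(Add(2250, Mul(-1, Pow(915, Rational(1, 2)))), 2)) ≈ 21899.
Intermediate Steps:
Function('w')(A, K) = Mul(2, A)
Function('x')(B) = Add(-9, Mul(-1, Pow(Add(4, B), Rational(1, 2)))) (Function('x')(B) = Add(-9, Mul(-1, Pow(Add(B, 4), Rational(1, 2)))) = Add(-9, Mul(-1, Pow(Add(4, B), Rational(1, 2)))))
Pow(Add(Function('x')(Pow(Add(Function('w')(2, 6), 11), -1)), 159), 2) = Pow(Add(Add(-9, Mul(-1, Pow(Add(4, Pow(Add(Mul(2, 2), 11), -1)), Rational(1, 2)))), 159), 2) = Pow(Add(Add(-9, Mul(-1, Pow(Add(4, Pow(Add(4, 11), -1)), Rational(1, 2)))), 159), 2) = Pow(Add(Add(-9, Mul(-1, Pow(Add(4, Pow(15, -1)), Rational(1, 2)))), 159), 2) = Pow(Add(Add(-9, Mul(-1, Pow(Add(4, Rational(1, 15)), Rational(1, 2)))), 159), 2) = Pow(Add(Add(-9, Mul(-1, Pow(Rational(61, 15), Rational(1, 2)))), 159), 2) = Pow(Add(Add(-9, Mul(-1, Mul(Rational(1, 15), Pow(915, Rational(1, 2))))), 159), 2) = Pow(Add(Add(-9, Mul(Rational(-1, 15), Pow(915, Rational(1, 2)))), 159), 2) = Pow(Add(150, Mul(Rational(-1, 15), Pow(915, Rational(1, 2)))), 2)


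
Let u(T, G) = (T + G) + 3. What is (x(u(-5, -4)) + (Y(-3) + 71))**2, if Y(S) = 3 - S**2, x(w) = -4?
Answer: 3721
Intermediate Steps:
u(T, G) = 3 + G + T (u(T, G) = (G + T) + 3 = 3 + G + T)
(x(u(-5, -4)) + (Y(-3) + 71))**2 = (-4 + ((3 - 1*(-3)**2) + 71))**2 = (-4 + ((3 - 1*9) + 71))**2 = (-4 + ((3 - 9) + 71))**2 = (-4 + (-6 + 71))**2 = (-4 + 65)**2 = 61**2 = 3721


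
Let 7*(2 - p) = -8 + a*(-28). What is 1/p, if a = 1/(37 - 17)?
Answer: 35/117 ≈ 0.29915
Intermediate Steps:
a = 1/20 ≈ 0.050000
p = 117/35 (p = 2 - (-8 + (1/20)*(-28))/7 = 2 - (-8 - 7/5)/7 = 2 - ⅐*(-47/5) = 2 + 47/35 = 117/35 ≈ 3.3429)
1/p = 1/(117/35) = 35/117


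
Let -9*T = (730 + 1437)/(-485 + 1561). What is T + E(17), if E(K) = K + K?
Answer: 327089/9684 ≈ 33.776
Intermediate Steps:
T = -2167/9684 (T = -(730 + 1437)/(9*(-485 + 1561)) = -2167/(9*1076) = -1/9*2167/1076 = -2167/9684 ≈ -0.22377)
E(K) = 2*K
T + E(17) = -2167/9684 + 2*17 = -2167/9684 + 34 = 327089/9684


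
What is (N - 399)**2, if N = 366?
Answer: 1089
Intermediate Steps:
(N - 399)**2 = (366 - 399)**2 = (-33)**2 = 1089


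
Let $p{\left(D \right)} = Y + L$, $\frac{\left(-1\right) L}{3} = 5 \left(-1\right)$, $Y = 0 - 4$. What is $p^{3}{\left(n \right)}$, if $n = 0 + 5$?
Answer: $1331$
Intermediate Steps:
$Y = -4$
$L = 15$ ($L = - 3 \cdot 5 \left(-1\right) = \left(-3\right) \left(-5\right) = 15$)
$n = 5$
$p{\left(D \right)} = 11$ ($p{\left(D \right)} = -4 + 15 = 11$)
$p^{3}{\left(n \right)} = 11^{3} = 1331$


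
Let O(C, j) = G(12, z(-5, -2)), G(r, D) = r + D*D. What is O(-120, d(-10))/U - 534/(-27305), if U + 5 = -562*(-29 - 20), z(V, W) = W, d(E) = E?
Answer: 15139502/751788565 ≈ 0.020138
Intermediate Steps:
G(r, D) = r + D²
O(C, j) = 16 (O(C, j) = 12 + (-2)² = 12 + 4 = 16)
U = 27533 (U = -5 - 562*(-29 - 20) = -5 - 562*(-49) = -5 + 27538 = 27533)
O(-120, d(-10))/U - 534/(-27305) = 16/27533 - 534/(-27305) = 16*(1/27533) - 534*(-1/27305) = 16/27533 + 534/27305 = 15139502/751788565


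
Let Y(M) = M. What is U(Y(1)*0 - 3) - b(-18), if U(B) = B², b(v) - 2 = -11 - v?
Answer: 0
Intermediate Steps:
b(v) = -9 - v (b(v) = 2 + (-11 - v) = -9 - v)
U(Y(1)*0 - 3) - b(-18) = (1*0 - 3)² - (-9 - 1*(-18)) = (0 - 3)² - (-9 + 18) = (-3)² - 1*9 = 9 - 9 = 0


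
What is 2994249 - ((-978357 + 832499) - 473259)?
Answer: 3613366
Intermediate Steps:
2994249 - ((-978357 + 832499) - 473259) = 2994249 - (-145858 - 473259) = 2994249 - 1*(-619117) = 2994249 + 619117 = 3613366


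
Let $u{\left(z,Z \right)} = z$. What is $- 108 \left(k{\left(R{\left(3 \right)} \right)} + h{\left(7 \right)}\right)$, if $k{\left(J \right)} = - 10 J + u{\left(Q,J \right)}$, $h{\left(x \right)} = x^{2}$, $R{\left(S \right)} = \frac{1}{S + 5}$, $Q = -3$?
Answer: $-4833$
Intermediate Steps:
$R{\left(S \right)} = \frac{1}{5 + S}$
$k{\left(J \right)} = -3 - 10 J$ ($k{\left(J \right)} = - 10 J - 3 = -3 - 10 J$)
$- 108 \left(k{\left(R{\left(3 \right)} \right)} + h{\left(7 \right)}\right) = - 108 \left(\left(-3 - \frac{10}{5 + 3}\right) + 7^{2}\right) = - 108 \left(\left(-3 - \frac{10}{8}\right) + 49\right) = - 108 \left(\left(-3 - \frac{5}{4}\right) + 49\right) = - 108 \left(- \frac{17}{4} + 49\right) = \left(-108\right) \frac{179}{4} = -4833$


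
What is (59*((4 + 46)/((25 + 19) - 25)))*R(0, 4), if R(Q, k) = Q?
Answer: 0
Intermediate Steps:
(59*((4 + 46)/((25 + 19) - 25)))*R(0, 4) = (59*((4 + 46)/((25 + 19) - 25)))*0 = (59*(50/(44 - 25)))*0 = (59*(50/19))*0 = (2950/19)*0 = 0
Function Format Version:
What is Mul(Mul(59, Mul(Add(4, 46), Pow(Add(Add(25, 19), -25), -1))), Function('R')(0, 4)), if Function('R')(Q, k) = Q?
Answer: 0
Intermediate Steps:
Mul(Mul(59, Mul(Add(4, 46), Pow(Add(Add(25, 19), -25), -1))), Function('R')(0, 4)) = Mul(Mul(59, Mul(Add(4, 46), Pow(Add(Add(25, 19), -25), -1))), 0) = Mul(Mul(59, Mul(50, Pow(Add(44, -25), -1))), 0) = Mul(Mul(59, Mul(50, Pow(19, -1))), 0) = Mul(Mul(59, Mul(50, Rational(1, 19))), 0) = Mul(Mul(59, Rational(50, 19)), 0) = Mul(Rational(2950, 19), 0) = 0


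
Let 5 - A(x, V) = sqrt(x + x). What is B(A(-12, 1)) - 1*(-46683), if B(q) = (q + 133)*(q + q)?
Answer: 48015 - 572*I*sqrt(6) ≈ 48015.0 - 1401.1*I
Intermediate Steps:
A(x, V) = 5 - sqrt(2)*sqrt(x) (A(x, V) = 5 - sqrt(x + x) = 5 - sqrt(2*x) = 5 - sqrt(2)*sqrt(x))
B(q) = 2*q*(133 + q) (B(q) = (133 + q)*(2*q) = 2*q*(133 + q))
B(A(-12, 1)) - 1*(-46683) = 2*(5 - sqrt(2)*sqrt(-12))*(133 + (5 - sqrt(2)*sqrt(-12))) - 1*(-46683) = 2*(5 - sqrt(2)*2*I*sqrt(3))*(133 + (5 - sqrt(2)*2*I*sqrt(3))) + 46683 = 2*(5 - 2*I*sqrt(6))*(133 + (5 - 2*I*sqrt(6))) + 46683 = 2*(5 - 2*I*sqrt(6))*(138 - 2*I*sqrt(6)) + 46683 = 46683 + 2*(5 - 2*I*sqrt(6))*(138 - 2*I*sqrt(6))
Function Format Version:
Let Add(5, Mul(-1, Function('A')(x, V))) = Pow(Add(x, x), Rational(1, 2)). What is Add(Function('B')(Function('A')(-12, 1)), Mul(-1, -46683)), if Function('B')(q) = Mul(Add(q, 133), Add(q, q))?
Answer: Add(48015, Mul(-572, I, Pow(6, Rational(1, 2)))) ≈ Add(48015., Mul(-1401.1, I))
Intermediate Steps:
Function('A')(x, V) = Add(5, Mul(-1, Pow(2, Rational(1, 2)), Pow(x, Rational(1, 2)))) (Function('A')(x, V) = Add(5, Mul(-1, Pow(Add(x, x), Rational(1, 2)))) = Add(5, Mul(-1, Pow(Mul(2, x), Rational(1, 2)))) = Add(5, Mul(-1, Mul(Pow(2, Rational(1, 2)), Pow(x, Rational(1, 2))))) = Add(5, Mul(-1, Pow(2, Rational(1, 2)), Pow(x, Rational(1, 2)))))
Function('B')(q) = Mul(2, q, Add(133, q)) (Function('B')(q) = Mul(Add(133, q), Mul(2, q)) = Mul(2, q, Add(133, q)))
Add(Function('B')(Function('A')(-12, 1)), Mul(-1, -46683)) = Add(Mul(2, Add(5, Mul(-1, Pow(2, Rational(1, 2)), Pow(-12, Rational(1, 2)))), Add(133, Add(5, Mul(-1, Pow(2, Rational(1, 2)), Pow(-12, Rational(1, 2)))))), Mul(-1, -46683)) = Add(Mul(2, Add(5, Mul(-1, Pow(2, Rational(1, 2)), Mul(2, I, Pow(3, Rational(1, 2))))), Add(133, Add(5, Mul(-1, Pow(2, Rational(1, 2)), Mul(2, I, Pow(3, Rational(1, 2))))))), 46683) = Add(Mul(2, Add(5, Mul(-2, I, Pow(6, Rational(1, 2)))), Add(133, Add(5, Mul(-2, I, Pow(6, Rational(1, 2)))))), 46683) = Add(Mul(2, Add(5, Mul(-2, I, Pow(6, Rational(1, 2)))), Add(138, Mul(-2, I, Pow(6, Rational(1, 2))))), 46683) = Add(46683, Mul(2, Add(5, Mul(-2, I, Pow(6, Rational(1, 2)))), Add(138, Mul(-2, I, Pow(6, Rational(1, 2))))))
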